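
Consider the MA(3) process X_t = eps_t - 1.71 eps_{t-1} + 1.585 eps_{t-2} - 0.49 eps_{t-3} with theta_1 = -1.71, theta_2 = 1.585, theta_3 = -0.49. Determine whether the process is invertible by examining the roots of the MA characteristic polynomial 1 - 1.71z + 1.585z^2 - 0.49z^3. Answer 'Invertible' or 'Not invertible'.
\text{Invertible}

The MA(q) characteristic polynomial is P(z) = 1 - 1.71z + 1.585z^2 - 0.49z^3.
Invertibility requires all roots to lie outside the unit circle, i.e. |z| > 1 for every root.
Degree 3: look for a simple real root z0 first, then factor out (1 - z/z0) and solve the remaining quadratic.
Testing z0 = 2: P(2) = 1 + (-1.71)(2) + (1.585)(2)^2 + (-0.49)(2)^3
  = 1 + (-3.42) + (6.34) + (-3.92) = 0.  So z_0 = 2 is a root, |z_0| = 2.
Divide out the factor (1 - 0.5 z) = (1 - z/z0) (since 1/z0 = 0.5):
  P(z) = (1 - 0.5 z)(1 + (-1.21) z + (0.98) z^2)
  [check: z-coef -1.21 - (0.5) = -1.71; z^2-coef 0.98 - (0.5)(-1.21) = 1.585; z^3-coef -(0.5)(0.98) = -0.49.]
Remaining roots from the quadratic factor 1 + (-1.21) z + (0.98) z^2:
  Set 1 + (-1.21) z + (0.98) z^2 = 0, i.e. a z^2 + b z + c = 0 with a = 0.98, b = -1.21, c = 1.
  Discriminant D = b^2 - 4ac = (-1.21)^2 - 4*(0.98)*1 = 1.4641 - (3.92) = -2.4559.
  D < 0, so the roots are the complex-conjugate pair z = (-b +/- i sqrt(-D)) / (2a) = 0.6173 +/- 0.7996i.
  For a conjugate pair |z|^2 = z * conj(z) = (product of roots) = c/a = 1/(0.98) = 1.020408, so |z| = sqrt(1.020408) = 1.0102 for both roots.
Moduli of all roots: 2.0000, 1.0102, 1.0102.
All moduli strictly greater than 1? Yes.
Verdict: Invertible.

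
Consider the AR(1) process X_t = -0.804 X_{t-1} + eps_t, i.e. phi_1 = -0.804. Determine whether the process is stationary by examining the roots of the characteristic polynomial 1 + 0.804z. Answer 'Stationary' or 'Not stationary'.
\text{Stationary}

The AR(p) characteristic polynomial is P(z) = 1 + 0.804z.
Stationarity requires all roots to lie outside the unit circle, i.e. |z| > 1 for every root.
This is linear in z: 1 + (0.804) z = 0  =>  z = -1/(0.804) = -1.243781,  |z| = 1.243781.
Moduli of all roots: 1.2438.
All moduli strictly greater than 1? Yes.
Verdict: Stationary.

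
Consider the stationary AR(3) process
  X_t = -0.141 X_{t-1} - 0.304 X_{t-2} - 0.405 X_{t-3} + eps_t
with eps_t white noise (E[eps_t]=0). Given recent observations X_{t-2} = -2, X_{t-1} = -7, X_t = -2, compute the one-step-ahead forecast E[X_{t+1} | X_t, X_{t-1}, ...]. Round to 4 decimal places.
E[X_{t+1} \mid \mathcal F_t] = 3.2200

For an AR(p) model X_t = c + sum_i phi_i X_{t-i} + eps_t, the
one-step-ahead conditional mean is
  E[X_{t+1} | X_t, ...] = c + sum_i phi_i X_{t+1-i}.
Substitute known values:
  E[X_{t+1} | ...] = (-0.141) * (-2) + (-0.304) * (-7) + (-0.405) * (-2)
                   = 3.2200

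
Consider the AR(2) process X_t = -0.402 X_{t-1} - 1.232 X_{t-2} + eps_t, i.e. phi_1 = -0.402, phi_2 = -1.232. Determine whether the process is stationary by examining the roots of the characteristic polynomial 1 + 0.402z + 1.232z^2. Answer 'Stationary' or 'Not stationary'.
\text{Not stationary}

The AR(p) characteristic polynomial is P(z) = 1 + 0.402z + 1.232z^2.
Stationarity requires all roots to lie outside the unit circle, i.e. |z| > 1 for every root.
Set 1 + (0.402) z + (1.232) z^2 = 0, i.e. a z^2 + b z + c = 0 with a = 1.232, b = 0.402, c = 1.
Discriminant D = b^2 - 4ac = (0.402)^2 - 4*(1.232)*1 = 0.161604 - (4.928) = -4.766396.
D < 0, so the roots are the complex-conjugate pair z = (-b +/- i sqrt(-D)) / (2a) = -0.1631 +/- 0.886i.
For a conjugate pair |z|^2 = z * conj(z) = (product of roots) = c/a = 1/(1.232) = 0.811688, so |z| = sqrt(0.811688) = 0.9009 for both roots.
Moduli of all roots: 0.9009, 0.9009.
All moduli strictly greater than 1? No.
Verdict: Not stationary.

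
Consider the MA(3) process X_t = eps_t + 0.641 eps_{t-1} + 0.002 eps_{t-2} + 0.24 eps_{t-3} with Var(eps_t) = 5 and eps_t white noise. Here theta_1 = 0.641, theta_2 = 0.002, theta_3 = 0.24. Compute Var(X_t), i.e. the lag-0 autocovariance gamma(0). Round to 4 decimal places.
\gamma(0) = 7.3424

For an MA(q) process X_t = eps_t + sum_i theta_i eps_{t-i} with
Var(eps_t) = sigma^2, the variance is
  gamma(0) = sigma^2 * (1 + sum_i theta_i^2).
  sum_i theta_i^2 = (0.641)^2 + (0.002)^2 + (0.24)^2 = 0.410881 + 0.000004 + 0.0576 = 0.468485.
  gamma(0) = 5 * (1 + 0.468485) = 5 * 1.468485 = 7.342425, which rounds to 7.3424.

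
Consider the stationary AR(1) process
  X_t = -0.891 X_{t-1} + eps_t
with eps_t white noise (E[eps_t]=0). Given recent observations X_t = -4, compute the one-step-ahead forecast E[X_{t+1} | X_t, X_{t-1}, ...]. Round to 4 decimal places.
E[X_{t+1} \mid \mathcal F_t] = 3.5640

For an AR(p) model X_t = c + sum_i phi_i X_{t-i} + eps_t, the
one-step-ahead conditional mean is
  E[X_{t+1} | X_t, ...] = c + sum_i phi_i X_{t+1-i}.
Substitute known values:
  E[X_{t+1} | ...] = (-0.891) * (-4)
                   = 3.5640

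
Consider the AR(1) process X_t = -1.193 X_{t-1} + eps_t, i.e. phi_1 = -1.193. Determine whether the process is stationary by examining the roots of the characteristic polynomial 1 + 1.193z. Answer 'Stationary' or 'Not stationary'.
\text{Not stationary}

The AR(p) characteristic polynomial is P(z) = 1 + 1.193z.
Stationarity requires all roots to lie outside the unit circle, i.e. |z| > 1 for every root.
This is linear in z: 1 + (1.193) z = 0  =>  z = -1/(1.193) = -0.838223,  |z| = 0.838223.
Moduli of all roots: 0.8382.
All moduli strictly greater than 1? No.
Verdict: Not stationary.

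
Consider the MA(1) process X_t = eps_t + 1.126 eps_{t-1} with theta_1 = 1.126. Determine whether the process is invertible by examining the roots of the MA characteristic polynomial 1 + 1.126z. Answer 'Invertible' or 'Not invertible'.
\text{Not invertible}

The MA(q) characteristic polynomial is P(z) = 1 + 1.126z.
Invertibility requires all roots to lie outside the unit circle, i.e. |z| > 1 for every root.
This is linear in z: 1 + (1.126) z = 0  =>  z = -1/(1.126) = -0.888099,  |z| = 0.888099.
Moduli of all roots: 0.8881.
All moduli strictly greater than 1? No.
Verdict: Not invertible.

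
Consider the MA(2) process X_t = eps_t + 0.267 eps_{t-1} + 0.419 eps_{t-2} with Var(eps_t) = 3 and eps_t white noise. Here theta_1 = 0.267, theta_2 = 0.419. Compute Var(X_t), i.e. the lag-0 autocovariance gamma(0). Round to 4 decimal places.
\gamma(0) = 3.7406

For an MA(q) process X_t = eps_t + sum_i theta_i eps_{t-i} with
Var(eps_t) = sigma^2, the variance is
  gamma(0) = sigma^2 * (1 + sum_i theta_i^2).
  sum_i theta_i^2 = (0.267)^2 + (0.419)^2 = 0.071289 + 0.175561 = 0.24685.
  gamma(0) = 3 * (1 + 0.24685) = 3 * 1.24685 = 3.74055, which rounds to 3.7406.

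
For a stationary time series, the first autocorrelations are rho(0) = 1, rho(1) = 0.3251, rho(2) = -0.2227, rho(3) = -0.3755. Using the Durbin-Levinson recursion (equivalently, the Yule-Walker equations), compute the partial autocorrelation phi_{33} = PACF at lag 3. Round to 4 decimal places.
\phi_{33} = -0.2031

The PACF at lag k is phi_{kk}, the last component of the solution
to the Yule-Walker system G_k phi = r_k where
  (G_k)_{ij} = rho(|i - j|), (r_k)_i = rho(i), i,j = 1..k.
Equivalently, Durbin-Levinson gives phi_{kk} iteratively:
  phi_{11} = rho(1)
  phi_{kk} = [rho(k) - sum_{j=1..k-1} phi_{k-1,j} rho(k-j)]
            / [1 - sum_{j=1..k-1} phi_{k-1,j} rho(j)],
  phi_{k,j} = phi_{k-1,j} - phi_{kk} phi_{k-1,k-j},  j = 1..k-1.
Step k = 1:
  phi_11 = rho(1) = 0.3251.
Step k = 2:
  phi_22 = [rho(2) - phi_11 rho(1)] / [1 - phi_11 rho(1)] = [-0.2227 - (0.3251)(0.3251)] / [1 - (0.3251)(0.3251)]
         = -0.32839001 / 0.89430999 = -0.367199.
  Update: phi_21 = phi_11 - phi_22 phi_11 = 0.3251 - (-0.367199)(0.3251) = 0.444476.
Step k = 3:
  phi_33 = [rho(3) - phi_21 rho(2) - phi_22 rho(1)] / [1 - phi_21 rho(1) - phi_22 rho(2)]
    numerator   = -0.3755 - (0.444476)(-0.2227) - (-0.367199)(0.3251) = -0.15713859
    denominator = 1 - (0.444476)(0.3251) - (-0.367199)(-0.2227) = 0.77372541
  phi_33 = -0.15713859 / 0.77372541 = -0.2031.
Therefore phi_{33} = -0.2031.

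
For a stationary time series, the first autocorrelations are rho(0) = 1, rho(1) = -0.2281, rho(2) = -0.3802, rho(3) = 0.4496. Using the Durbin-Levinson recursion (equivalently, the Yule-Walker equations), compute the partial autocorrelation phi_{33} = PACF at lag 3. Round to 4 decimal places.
\phi_{33} = 0.2921

The PACF at lag k is phi_{kk}, the last component of the solution
to the Yule-Walker system G_k phi = r_k where
  (G_k)_{ij} = rho(|i - j|), (r_k)_i = rho(i), i,j = 1..k.
Equivalently, Durbin-Levinson gives phi_{kk} iteratively:
  phi_{11} = rho(1)
  phi_{kk} = [rho(k) - sum_{j=1..k-1} phi_{k-1,j} rho(k-j)]
            / [1 - sum_{j=1..k-1} phi_{k-1,j} rho(j)],
  phi_{k,j} = phi_{k-1,j} - phi_{kk} phi_{k-1,k-j},  j = 1..k-1.
Step k = 1:
  phi_11 = rho(1) = -0.2281.
Step k = 2:
  phi_22 = [rho(2) - phi_11 rho(1)] / [1 - phi_11 rho(1)] = [-0.3802 - (-0.2281)(-0.2281)] / [1 - (-0.2281)(-0.2281)]
         = -0.43222961 / 0.94797039 = -0.455953.
  Update: phi_21 = phi_11 - phi_22 phi_11 = -0.2281 - (-0.455953)(-0.2281) = -0.332103.
Step k = 3:
  phi_33 = [rho(3) - phi_21 rho(2) - phi_22 rho(1)] / [1 - phi_21 rho(1) - phi_22 rho(2)]
    numerator   = 0.4496 - (-0.332103)(-0.3802) - (-0.455953)(-0.2281) = 0.21933172
    denominator = 1 - (-0.332103)(-0.2281) - (-0.455953)(-0.3802) = 0.75089415
  phi_33 = 0.21933172 / 0.75089415 = 0.2921.
Therefore phi_{33} = 0.2921.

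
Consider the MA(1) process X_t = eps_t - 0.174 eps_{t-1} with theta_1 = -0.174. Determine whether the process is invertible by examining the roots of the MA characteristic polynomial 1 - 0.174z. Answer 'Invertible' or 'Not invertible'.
\text{Invertible}

The MA(q) characteristic polynomial is P(z) = 1 - 0.174z.
Invertibility requires all roots to lie outside the unit circle, i.e. |z| > 1 for every root.
This is linear in z: 1 + (-0.174) z = 0  =>  z = -1/(-0.174) = 5.747126,  |z| = 5.747126.
Moduli of all roots: 5.7471.
All moduli strictly greater than 1? Yes.
Verdict: Invertible.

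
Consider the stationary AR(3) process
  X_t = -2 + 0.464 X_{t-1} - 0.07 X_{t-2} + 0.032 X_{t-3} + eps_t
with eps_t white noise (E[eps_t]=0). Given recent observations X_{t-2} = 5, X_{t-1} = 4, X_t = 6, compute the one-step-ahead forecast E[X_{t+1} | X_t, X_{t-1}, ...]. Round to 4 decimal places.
E[X_{t+1} \mid \mathcal F_t] = 0.6640

For an AR(p) model X_t = c + sum_i phi_i X_{t-i} + eps_t, the
one-step-ahead conditional mean is
  E[X_{t+1} | X_t, ...] = c + sum_i phi_i X_{t+1-i}.
Substitute known values:
  E[X_{t+1} | ...] = -2 + (0.464) * (6) + (-0.07) * (4) + (0.032) * (5)
                   = 0.6640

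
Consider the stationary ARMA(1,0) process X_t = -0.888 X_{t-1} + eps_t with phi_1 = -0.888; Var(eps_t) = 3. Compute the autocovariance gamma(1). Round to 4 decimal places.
\gamma(1) = -12.5984

Multiply the model equation by X_{t-k} and take expectations. With theta_0 = psi_0 = 1 and psi_j the MA(infinity) weights, this gives
  gamma(k) - sum_i phi_i gamma(k-i) = c_k,
  c_k = sigma^2 * sum_{j=k..q} theta_j psi_{j-k}   (c_k = 0 for k > q),
using gamma(-m) = gamma(m).
Pure AR (q = 0): c_0 = sigma^2 = 3, c_k = 0 for k >= 1.
Equations for k = 0 and k = 1 (AR order 1):
  gamma(0) = phi_1 gamma(1) + c_0
  gamma(1) = phi_1 gamma(0) + c_1
Substituting the second into the first: gamma(0) (1 - phi_1^2) = c_0 + phi_1 c_1, so
  gamma(0) = c_0 / (1 - phi_1^2) = 3 / (1 - (-0.888)^2) = 3 / 0.211456 = 14.187349.
  gamma(1) = phi_1 gamma(0) = (-0.888)(14.187349) = -12.598366.
Therefore gamma(1) = -12.5984 (to 4 decimal places).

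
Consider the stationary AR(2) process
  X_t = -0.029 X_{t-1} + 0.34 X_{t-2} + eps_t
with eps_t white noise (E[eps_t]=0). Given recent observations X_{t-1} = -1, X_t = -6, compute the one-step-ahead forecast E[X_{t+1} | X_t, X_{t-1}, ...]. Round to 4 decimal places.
E[X_{t+1} \mid \mathcal F_t] = -0.1660

For an AR(p) model X_t = c + sum_i phi_i X_{t-i} + eps_t, the
one-step-ahead conditional mean is
  E[X_{t+1} | X_t, ...] = c + sum_i phi_i X_{t+1-i}.
Substitute known values:
  E[X_{t+1} | ...] = (-0.029) * (-6) + (0.34) * (-1)
                   = -0.1660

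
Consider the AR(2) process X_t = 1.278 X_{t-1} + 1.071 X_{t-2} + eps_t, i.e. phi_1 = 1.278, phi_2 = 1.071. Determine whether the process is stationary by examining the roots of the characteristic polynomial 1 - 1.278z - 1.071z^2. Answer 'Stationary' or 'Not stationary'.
\text{Not stationary}

The AR(p) characteristic polynomial is P(z) = 1 - 1.278z - 1.071z^2.
Stationarity requires all roots to lie outside the unit circle, i.e. |z| > 1 for every root.
Set 1 + (-1.278) z + (-1.071) z^2 = 0, i.e. a z^2 + b z + c = 0 with a = -1.071, b = -1.278, c = 1.
Discriminant D = b^2 - 4ac = (-1.278)^2 - 4*(-1.071)*1 = 1.633284 - (-4.284) = 5.917284.
D >= 0, so the roots are real: z = (-b +/- sqrt(D)) / (2a) = (1.278 +/- 2.432547) / (-2.142).
  z_1 = (1.278 + 2.432547) / (-2.142) = -1.7323,   |z_1| = 1.7323.
  z_2 = (1.278 - 2.432547) / (-2.142) = 0.539,   |z_2| = 0.539.
Moduli of all roots: 1.7323, 0.5390.
All moduli strictly greater than 1? No.
Verdict: Not stationary.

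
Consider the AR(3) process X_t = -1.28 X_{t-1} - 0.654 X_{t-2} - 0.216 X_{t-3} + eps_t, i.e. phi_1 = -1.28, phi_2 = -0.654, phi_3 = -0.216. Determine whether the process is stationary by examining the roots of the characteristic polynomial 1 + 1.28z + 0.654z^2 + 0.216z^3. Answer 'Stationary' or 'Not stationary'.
\text{Stationary}

The AR(p) characteristic polynomial is P(z) = 1 + 1.28z + 0.654z^2 + 0.216z^3.
Stationarity requires all roots to lie outside the unit circle, i.e. |z| > 1 for every root.
Degree 3: look for a simple real root z0 first, then factor out (1 - z/z0) and solve the remaining quadratic.
Testing z0 = -1.25: P(-1.25) = 1 + (1.28)(-1.25) + (0.654)(-1.25)^2 + (0.216)(-1.25)^3
  = 1 + (-1.6) + (1.021875) + (-0.421875) = 0.  So z_0 = -1.25 is a root, |z_0| = 1.25.
Divide out the factor (1 + 0.8 z) = (1 - z/z0) (since 1/z0 = -0.8):
  P(z) = (1 + 0.8 z)(1 + (0.48) z + (0.27) z^2)
  [check: z-coef 0.48 - (-0.8) = 1.28; z^2-coef 0.27 - (-0.8)(0.48) = 0.654; z^3-coef -(-0.8)(0.27) = 0.216.]
Remaining roots from the quadratic factor 1 + (0.48) z + (0.27) z^2:
  Set 1 + (0.48) z + (0.27) z^2 = 0, i.e. a z^2 + b z + c = 0 with a = 0.27, b = 0.48, c = 1.
  Discriminant D = b^2 - 4ac = (0.48)^2 - 4*(0.27)*1 = 0.2304 - (1.08) = -0.8496.
  D < 0, so the roots are the complex-conjugate pair z = (-b +/- i sqrt(-D)) / (2a) = -0.8889 +/- 1.7069i.
  For a conjugate pair |z|^2 = z * conj(z) = (product of roots) = c/a = 1/(0.27) = 3.703704, so |z| = sqrt(3.703704) = 1.9245 for both roots.
Moduli of all roots: 1.2500, 1.9245, 1.9245.
All moduli strictly greater than 1? Yes.
Verdict: Stationary.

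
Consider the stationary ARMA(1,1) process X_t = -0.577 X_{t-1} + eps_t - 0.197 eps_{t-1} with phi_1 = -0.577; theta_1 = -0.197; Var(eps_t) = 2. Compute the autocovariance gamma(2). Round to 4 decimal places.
\gamma(2) = 1.4912

Multiply the model equation by X_{t-k} and take expectations. With theta_0 = psi_0 = 1 and psi_j the MA(infinity) weights, this gives
  gamma(k) - sum_i phi_i gamma(k-i) = c_k,
  c_k = sigma^2 * sum_{j=k..q} theta_j psi_{j-k}   (c_k = 0 for k > q),
using gamma(-m) = gamma(m).
psi-weights needed (psi_j = theta_j + sum_i phi_i psi_{j-i}):
  psi_1 = theta_1 + phi_1 = -0.197 + (-0.577) = -0.774
Right-hand sides:
  c_0 = sigma^2 (1 + theta_1 psi_1) = 2 * (1 + (-0.197)(-0.774)) = 2 * 1.152478 = 2.304956
  c_1 = sigma^2 theta_1 = 2 * (-0.197) = -0.394
  c_2 = 0
Equations for k = 0 and k = 1 (AR order 1):
  gamma(0) = phi_1 gamma(1) + c_0
  gamma(1) = phi_1 gamma(0) + c_1
Substituting the second into the first: gamma(0) (1 - phi_1^2) = c_0 + phi_1 c_1, so
  gamma(0) = (c_0 + phi_1 c_1) / (1 - phi_1^2) = (2.304956 + (-0.577)(-0.394)) / (1 - (-0.577)^2) = 2.532294 / 0.667071 = 3.796139.
  gamma(1) = phi_1 gamma(0) + c_1 = (-0.577)(3.796139) + (-0.394) = -2.584372.
For k = 2 (> q): gamma(2) = phi_1 gamma(1) = (-0.577)(-2.584372) = 1.491183.
Therefore gamma(2) = 1.4912 (to 4 decimal places).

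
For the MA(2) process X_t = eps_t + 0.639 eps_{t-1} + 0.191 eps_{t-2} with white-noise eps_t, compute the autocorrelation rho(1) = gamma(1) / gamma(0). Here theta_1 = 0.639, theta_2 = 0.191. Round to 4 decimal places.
\rho(1) = 0.5267

For an MA(q) process with theta_0 = 1, the autocovariance is
  gamma(k) = sigma^2 * sum_{i=0..q-k} theta_i * theta_{i+k},
and rho(k) = gamma(k) / gamma(0). Sigma^2 cancels.
  numerator   = (1)*(0.639) + (0.639)*(0.191) = 0.761049.
  denominator = (1)^2 + (0.639)^2 + (0.191)^2 = 1.444802.
  rho(1) = 0.761049 / 1.444802 = 0.5267.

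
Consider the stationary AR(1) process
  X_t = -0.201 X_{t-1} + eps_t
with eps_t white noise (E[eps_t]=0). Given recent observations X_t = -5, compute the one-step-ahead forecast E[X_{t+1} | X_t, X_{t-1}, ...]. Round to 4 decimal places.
E[X_{t+1} \mid \mathcal F_t] = 1.0050

For an AR(p) model X_t = c + sum_i phi_i X_{t-i} + eps_t, the
one-step-ahead conditional mean is
  E[X_{t+1} | X_t, ...] = c + sum_i phi_i X_{t+1-i}.
Substitute known values:
  E[X_{t+1} | ...] = (-0.201) * (-5)
                   = 1.0050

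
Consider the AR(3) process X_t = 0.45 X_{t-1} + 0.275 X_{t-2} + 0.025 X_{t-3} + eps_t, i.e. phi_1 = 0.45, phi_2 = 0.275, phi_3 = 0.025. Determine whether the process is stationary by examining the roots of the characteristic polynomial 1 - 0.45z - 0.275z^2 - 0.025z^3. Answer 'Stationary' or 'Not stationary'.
\text{Stationary}

The AR(p) characteristic polynomial is P(z) = 1 - 0.45z - 0.275z^2 - 0.025z^3.
Stationarity requires all roots to lie outside the unit circle, i.e. |z| > 1 for every root.
Degree 3: look for a simple real root z0 first, then factor out (1 - z/z0) and solve the remaining quadratic.
Testing z0 = -4: P(-4) = 1 + (-0.45)(-4) + (-0.275)(-4)^2 + (-0.025)(-4)^3
  = 1 + (1.8) + (-4.4) + (1.6) = 0.  So z_0 = -4 is a root, |z_0| = 4.
Divide out the factor (1 + 0.25 z) = (1 - z/z0) (since 1/z0 = -0.25):
  P(z) = (1 + 0.25 z)(1 + (-0.7) z + (-0.1) z^2)
  [check: z-coef -0.7 - (-0.25) = -0.45; z^2-coef -0.1 - (-0.25)(-0.7) = -0.275; z^3-coef -(-0.25)(-0.1) = -0.025.]
Remaining roots from the quadratic factor 1 + (-0.7) z + (-0.1) z^2:
  Set 1 + (-0.7) z + (-0.1) z^2 = 0, i.e. a z^2 + b z + c = 0 with a = -0.1, b = -0.7, c = 1.
  Discriminant D = b^2 - 4ac = (-0.7)^2 - 4*(-0.1)*1 = 0.49 - (-0.4) = 0.89.
  D >= 0, so the roots are real: z = (-b +/- sqrt(D)) / (2a) = (0.7 +/- 0.943398) / (-0.2).
    z_1 = (0.7 + 0.943398) / (-0.2) = -8.217,   |z_1| = 8.217.
    z_2 = (0.7 - 0.943398) / (-0.2) = 1.217,   |z_2| = 1.217.
Moduli of all roots: 4.0000, 8.2170, 1.2170.
All moduli strictly greater than 1? Yes.
Verdict: Stationary.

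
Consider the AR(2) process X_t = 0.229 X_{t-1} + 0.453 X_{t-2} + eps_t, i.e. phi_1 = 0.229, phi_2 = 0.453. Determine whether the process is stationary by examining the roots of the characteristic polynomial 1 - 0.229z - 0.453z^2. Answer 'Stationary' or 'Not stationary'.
\text{Stationary}

The AR(p) characteristic polynomial is P(z) = 1 - 0.229z - 0.453z^2.
Stationarity requires all roots to lie outside the unit circle, i.e. |z| > 1 for every root.
Set 1 + (-0.229) z + (-0.453) z^2 = 0, i.e. a z^2 + b z + c = 0 with a = -0.453, b = -0.229, c = 1.
Discriminant D = b^2 - 4ac = (-0.229)^2 - 4*(-0.453)*1 = 0.052441 - (-1.812) = 1.864441.
D >= 0, so the roots are real: z = (-b +/- sqrt(D)) / (2a) = (0.229 +/- 1.365445) / (-0.906).
  z_1 = (0.229 + 1.365445) / (-0.906) = -1.7599,   |z_1| = 1.7599.
  z_2 = (0.229 - 1.365445) / (-0.906) = 1.2544,   |z_2| = 1.2544.
Moduli of all roots: 1.7599, 1.2544.
All moduli strictly greater than 1? Yes.
Verdict: Stationary.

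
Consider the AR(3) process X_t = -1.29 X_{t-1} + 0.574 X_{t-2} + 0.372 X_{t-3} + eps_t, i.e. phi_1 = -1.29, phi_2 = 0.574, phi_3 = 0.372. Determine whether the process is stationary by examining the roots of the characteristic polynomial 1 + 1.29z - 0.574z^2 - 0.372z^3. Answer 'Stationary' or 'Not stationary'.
\text{Not stationary}

The AR(p) characteristic polynomial is P(z) = 1 + 1.29z - 0.574z^2 - 0.372z^3.
Stationarity requires all roots to lie outside the unit circle, i.e. |z| > 1 for every root.
Degree 3: look for a simple real root z0 first, then factor out (1 - z/z0) and solve the remaining quadratic.
Testing z0 = -2.5: P(-2.5) = 1 + (1.29)(-2.5) + (-0.574)(-2.5)^2 + (-0.372)(-2.5)^3
  = 1 + (-3.225) + (-3.5875) + (5.8125) = 0.  So z_0 = -2.5 is a root, |z_0| = 2.5.
Divide out the factor (1 + 0.4 z) = (1 - z/z0) (since 1/z0 = -0.4):
  P(z) = (1 + 0.4 z)(1 + (0.89) z + (-0.93) z^2)
  [check: z-coef 0.89 - (-0.4) = 1.29; z^2-coef -0.93 - (-0.4)(0.89) = -0.574; z^3-coef -(-0.4)(-0.93) = -0.372.]
Remaining roots from the quadratic factor 1 + (0.89) z + (-0.93) z^2:
  Set 1 + (0.89) z + (-0.93) z^2 = 0, i.e. a z^2 + b z + c = 0 with a = -0.93, b = 0.89, c = 1.
  Discriminant D = b^2 - 4ac = (0.89)^2 - 4*(-0.93)*1 = 0.7921 - (-3.72) = 4.5121.
  D >= 0, so the roots are real: z = (-b +/- sqrt(D)) / (2a) = (-0.89 +/- 2.12417) / (-1.86).
    z_1 = (-0.89 + 2.12417) / (-1.86) = -0.6635,   |z_1| = 0.6635.
    z_2 = (-0.89 - 2.12417) / (-1.86) = 1.6205,   |z_2| = 1.6205.
Moduli of all roots: 2.5000, 0.6635, 1.6205.
All moduli strictly greater than 1? No.
Verdict: Not stationary.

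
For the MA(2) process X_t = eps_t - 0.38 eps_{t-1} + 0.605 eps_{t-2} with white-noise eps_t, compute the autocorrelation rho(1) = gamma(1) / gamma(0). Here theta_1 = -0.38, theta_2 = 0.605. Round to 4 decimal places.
\rho(1) = -0.4038

For an MA(q) process with theta_0 = 1, the autocovariance is
  gamma(k) = sigma^2 * sum_{i=0..q-k} theta_i * theta_{i+k},
and rho(k) = gamma(k) / gamma(0). Sigma^2 cancels.
  numerator   = (1)*(-0.38) + (-0.38)*(0.605) = -0.6099.
  denominator = (1)^2 + (-0.38)^2 + (0.605)^2 = 1.510425.
  rho(1) = -0.6099 / 1.510425 = -0.4038.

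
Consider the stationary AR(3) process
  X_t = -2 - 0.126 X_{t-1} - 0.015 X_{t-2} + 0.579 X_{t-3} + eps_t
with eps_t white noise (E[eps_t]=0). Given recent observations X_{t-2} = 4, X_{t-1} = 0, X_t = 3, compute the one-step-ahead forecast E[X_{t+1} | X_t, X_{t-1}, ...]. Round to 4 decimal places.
E[X_{t+1} \mid \mathcal F_t] = -0.0620

For an AR(p) model X_t = c + sum_i phi_i X_{t-i} + eps_t, the
one-step-ahead conditional mean is
  E[X_{t+1} | X_t, ...] = c + sum_i phi_i X_{t+1-i}.
Substitute known values:
  E[X_{t+1} | ...] = -2 + (-0.126) * (3) + (-0.015) * (0) + (0.579) * (4)
                   = -0.0620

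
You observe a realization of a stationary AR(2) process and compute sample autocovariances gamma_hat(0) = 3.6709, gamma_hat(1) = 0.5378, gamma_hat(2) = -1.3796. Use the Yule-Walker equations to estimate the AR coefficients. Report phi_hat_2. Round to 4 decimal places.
\hat\phi_{2} = -0.4060

The Yule-Walker equations for an AR(p) process read, in matrix form,
  Gamma_p phi = r_p,   with   (Gamma_p)_{ij} = gamma(|i - j|),
                       (r_p)_i = gamma(i),   i,j = 1..p.
Substitute the sample gammas (Toeplitz matrix and right-hand side of size 2):
  Gamma_p = [[3.6709, 0.5378], [0.5378, 3.6709]]
  r_p     = [0.5378, -1.3796]
Written out:
  3.6709 phi_1 + 0.5378 phi_2 = 0.5378
  0.5378 phi_1 + 3.6709 phi_2 = -1.3796
Solve by Cramer's rule:
  det = gamma(0)^2 - gamma(1)^2 = (3.6709)^2 - (0.5378)^2 = 13.47550681 - 0.28922884 = 13.18627797
  phi_hat_1 = [gamma(1) gamma(0) - gamma(1) gamma(2)] / det = [(0.5378)(3.6709) - (0.5378)(-1.3796)] / 13.18627797 = 2.7161589 / 13.18627797 = 0.206
  phi_hat_2 = [gamma(0) gamma(2) - gamma(1)^2] / det = [(3.6709)(-1.3796) - (0.5378)^2] / 13.18627797 = -5.35360248 / 13.18627797 = -0.406
So phi_hat = [0.2060, -0.4060].
Therefore phi_hat_2 = -0.4060.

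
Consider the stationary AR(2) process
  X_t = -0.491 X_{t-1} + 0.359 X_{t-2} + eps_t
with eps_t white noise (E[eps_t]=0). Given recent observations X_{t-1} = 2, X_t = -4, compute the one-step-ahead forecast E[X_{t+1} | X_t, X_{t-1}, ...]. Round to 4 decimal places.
E[X_{t+1} \mid \mathcal F_t] = 2.6820

For an AR(p) model X_t = c + sum_i phi_i X_{t-i} + eps_t, the
one-step-ahead conditional mean is
  E[X_{t+1} | X_t, ...] = c + sum_i phi_i X_{t+1-i}.
Substitute known values:
  E[X_{t+1} | ...] = (-0.491) * (-4) + (0.359) * (2)
                   = 2.6820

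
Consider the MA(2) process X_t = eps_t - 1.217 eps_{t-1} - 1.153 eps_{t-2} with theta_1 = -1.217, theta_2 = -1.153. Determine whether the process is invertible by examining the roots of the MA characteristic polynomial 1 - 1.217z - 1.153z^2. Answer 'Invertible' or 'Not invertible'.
\text{Not invertible}

The MA(q) characteristic polynomial is P(z) = 1 - 1.217z - 1.153z^2.
Invertibility requires all roots to lie outside the unit circle, i.e. |z| > 1 for every root.
Set 1 + (-1.217) z + (-1.153) z^2 = 0, i.e. a z^2 + b z + c = 0 with a = -1.153, b = -1.217, c = 1.
Discriminant D = b^2 - 4ac = (-1.217)^2 - 4*(-1.153)*1 = 1.481089 - (-4.612) = 6.093089.
D >= 0, so the roots are real: z = (-b +/- sqrt(D)) / (2a) = (1.217 +/- 2.468418) / (-2.306).
  z_1 = (1.217 + 2.468418) / (-2.306) = -1.5982,   |z_1| = 1.5982.
  z_2 = (1.217 - 2.468418) / (-2.306) = 0.5427,   |z_2| = 0.5427.
Moduli of all roots: 1.5982, 0.5427.
All moduli strictly greater than 1? No.
Verdict: Not invertible.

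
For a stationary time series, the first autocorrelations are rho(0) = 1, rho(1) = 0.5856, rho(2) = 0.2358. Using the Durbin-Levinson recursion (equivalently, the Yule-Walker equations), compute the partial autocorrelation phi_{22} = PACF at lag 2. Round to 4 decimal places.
\phi_{22} = -0.1630

The PACF at lag k is phi_{kk}, the last component of the solution
to the Yule-Walker system G_k phi = r_k where
  (G_k)_{ij} = rho(|i - j|), (r_k)_i = rho(i), i,j = 1..k.
Equivalently, Durbin-Levinson gives phi_{kk} iteratively:
  phi_{11} = rho(1)
  phi_{kk} = [rho(k) - sum_{j=1..k-1} phi_{k-1,j} rho(k-j)]
            / [1 - sum_{j=1..k-1} phi_{k-1,j} rho(j)],
  phi_{k,j} = phi_{k-1,j} - phi_{kk} phi_{k-1,k-j},  j = 1..k-1.
Step k = 1:
  phi_11 = rho(1) = 0.5856.
Step k = 2:
  phi_22 = [rho(2) - phi_11 rho(1)] / [1 - phi_11 rho(1)] = [0.2358 - (0.5856)(0.5856)] / [1 - (0.5856)(0.5856)]
         = -0.10712736 / 0.65707264 = -0.163.
Therefore phi_{22} = -0.1630.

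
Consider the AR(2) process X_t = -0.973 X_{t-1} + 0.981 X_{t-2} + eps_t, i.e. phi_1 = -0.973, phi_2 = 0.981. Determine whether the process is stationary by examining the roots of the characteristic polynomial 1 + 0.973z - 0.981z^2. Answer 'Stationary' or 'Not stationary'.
\text{Not stationary}

The AR(p) characteristic polynomial is P(z) = 1 + 0.973z - 0.981z^2.
Stationarity requires all roots to lie outside the unit circle, i.e. |z| > 1 for every root.
Set 1 + (0.973) z + (-0.981) z^2 = 0, i.e. a z^2 + b z + c = 0 with a = -0.981, b = 0.973, c = 1.
Discriminant D = b^2 - 4ac = (0.973)^2 - 4*(-0.981)*1 = 0.946729 - (-3.924) = 4.870729.
D >= 0, so the roots are real: z = (-b +/- sqrt(D)) / (2a) = (-0.973 +/- 2.206973) / (-1.962).
  z_1 = (-0.973 + 2.206973) / (-1.962) = -0.6289,   |z_1| = 0.6289.
  z_2 = (-0.973 - 2.206973) / (-1.962) = 1.6208,   |z_2| = 1.6208.
Moduli of all roots: 0.6289, 1.6208.
All moduli strictly greater than 1? No.
Verdict: Not stationary.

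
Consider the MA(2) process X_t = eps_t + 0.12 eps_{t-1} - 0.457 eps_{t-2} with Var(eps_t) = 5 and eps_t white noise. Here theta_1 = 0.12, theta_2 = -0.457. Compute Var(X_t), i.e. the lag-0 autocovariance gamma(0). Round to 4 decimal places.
\gamma(0) = 6.1162

For an MA(q) process X_t = eps_t + sum_i theta_i eps_{t-i} with
Var(eps_t) = sigma^2, the variance is
  gamma(0) = sigma^2 * (1 + sum_i theta_i^2).
  sum_i theta_i^2 = (0.12)^2 + (-0.457)^2 = 0.0144 + 0.208849 = 0.223249.
  gamma(0) = 5 * (1 + 0.223249) = 5 * 1.223249 = 6.116245, which rounds to 6.1162.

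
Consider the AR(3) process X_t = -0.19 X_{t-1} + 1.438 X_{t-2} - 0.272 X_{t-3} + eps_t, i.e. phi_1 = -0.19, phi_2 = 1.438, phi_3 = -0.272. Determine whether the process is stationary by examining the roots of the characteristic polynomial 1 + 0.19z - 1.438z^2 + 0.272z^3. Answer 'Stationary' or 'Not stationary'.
\text{Not stationary}

The AR(p) characteristic polynomial is P(z) = 1 + 0.19z - 1.438z^2 + 0.272z^3.
Stationarity requires all roots to lie outside the unit circle, i.e. |z| > 1 for every root.
Degree 3: look for a simple real root z0 first, then factor out (1 - z/z0) and solve the remaining quadratic.
Testing z0 = 5: P(5) = 1 + (0.19)(5) + (-1.438)(5)^2 + (0.272)(5)^3
  = 1 + (0.95) + (-35.95) + (34) = 0.  So z_0 = 5 is a root, |z_0| = 5.
Divide out the factor (1 - 0.2 z) = (1 - z/z0) (since 1/z0 = 0.2):
  P(z) = (1 - 0.2 z)(1 + (0.39) z + (-1.36) z^2)
  [check: z-coef 0.39 - (0.2) = 0.19; z^2-coef -1.36 - (0.2)(0.39) = -1.438; z^3-coef -(0.2)(-1.36) = 0.272.]
Remaining roots from the quadratic factor 1 + (0.39) z + (-1.36) z^2:
  Set 1 + (0.39) z + (-1.36) z^2 = 0, i.e. a z^2 + b z + c = 0 with a = -1.36, b = 0.39, c = 1.
  Discriminant D = b^2 - 4ac = (0.39)^2 - 4*(-1.36)*1 = 0.1521 - (-5.44) = 5.5921.
  D >= 0, so the roots are real: z = (-b +/- sqrt(D)) / (2a) = (-0.39 +/- 2.364762) / (-2.72).
    z_1 = (-0.39 + 2.364762) / (-2.72) = -0.726,   |z_1| = 0.726.
    z_2 = (-0.39 - 2.364762) / (-2.72) = 1.0128,   |z_2| = 1.0128.
Moduli of all roots: 5.0000, 0.7260, 1.0128.
All moduli strictly greater than 1? No.
Verdict: Not stationary.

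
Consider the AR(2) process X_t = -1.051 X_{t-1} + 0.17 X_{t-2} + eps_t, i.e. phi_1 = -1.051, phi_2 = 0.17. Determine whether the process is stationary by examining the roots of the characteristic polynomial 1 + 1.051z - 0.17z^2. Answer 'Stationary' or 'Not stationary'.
\text{Not stationary}

The AR(p) characteristic polynomial is P(z) = 1 + 1.051z - 0.17z^2.
Stationarity requires all roots to lie outside the unit circle, i.e. |z| > 1 for every root.
Set 1 + (1.051) z + (-0.17) z^2 = 0, i.e. a z^2 + b z + c = 0 with a = -0.17, b = 1.051, c = 1.
Discriminant D = b^2 - 4ac = (1.051)^2 - 4*(-0.17)*1 = 1.104601 - (-0.68) = 1.784601.
D >= 0, so the roots are real: z = (-b +/- sqrt(D)) / (2a) = (-1.051 +/- 1.33589) / (-0.34).
  z_1 = (-1.051 + 1.33589) / (-0.34) = -0.8379,   |z_1| = 0.8379.
  z_2 = (-1.051 - 1.33589) / (-0.34) = 7.0203,   |z_2| = 7.0203.
Moduli of all roots: 0.8379, 7.0203.
All moduli strictly greater than 1? No.
Verdict: Not stationary.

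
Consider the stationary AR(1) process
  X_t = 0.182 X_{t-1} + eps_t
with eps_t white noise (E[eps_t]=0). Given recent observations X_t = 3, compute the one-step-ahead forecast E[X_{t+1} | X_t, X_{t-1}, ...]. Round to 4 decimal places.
E[X_{t+1} \mid \mathcal F_t] = 0.5460

For an AR(p) model X_t = c + sum_i phi_i X_{t-i} + eps_t, the
one-step-ahead conditional mean is
  E[X_{t+1} | X_t, ...] = c + sum_i phi_i X_{t+1-i}.
Substitute known values:
  E[X_{t+1} | ...] = (0.182) * (3)
                   = 0.5460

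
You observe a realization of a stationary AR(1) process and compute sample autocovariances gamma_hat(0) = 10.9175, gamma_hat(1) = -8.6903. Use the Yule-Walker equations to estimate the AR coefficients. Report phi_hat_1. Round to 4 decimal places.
\hat\phi_{1} = -0.7960

The Yule-Walker equations for an AR(p) process read, in matrix form,
  Gamma_p phi = r_p,   with   (Gamma_p)_{ij} = gamma(|i - j|),
                       (r_p)_i = gamma(i),   i,j = 1..p.
Substitute the sample gammas (Toeplitz matrix and right-hand side of size 1):
  Gamma_p = [[10.9175]]
  r_p     = [-8.6903]
With p = 1 this is the single equation gamma(0) phi_1 = gamma(1):
  phi_hat_1 = gamma(1) / gamma(0) = -8.6903 / 10.9175 = -0.7960.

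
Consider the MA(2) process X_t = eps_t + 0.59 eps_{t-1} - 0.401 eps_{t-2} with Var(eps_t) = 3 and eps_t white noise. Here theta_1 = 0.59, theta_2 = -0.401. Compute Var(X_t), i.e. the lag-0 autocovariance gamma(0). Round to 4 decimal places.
\gamma(0) = 4.5267

For an MA(q) process X_t = eps_t + sum_i theta_i eps_{t-i} with
Var(eps_t) = sigma^2, the variance is
  gamma(0) = sigma^2 * (1 + sum_i theta_i^2).
  sum_i theta_i^2 = (0.59)^2 + (-0.401)^2 = 0.3481 + 0.160801 = 0.508901.
  gamma(0) = 3 * (1 + 0.508901) = 3 * 1.508901 = 4.526703, which rounds to 4.5267.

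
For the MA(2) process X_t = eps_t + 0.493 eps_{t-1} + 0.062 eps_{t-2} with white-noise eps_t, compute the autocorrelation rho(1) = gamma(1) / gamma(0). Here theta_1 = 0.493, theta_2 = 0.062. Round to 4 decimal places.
\rho(1) = 0.4199

For an MA(q) process with theta_0 = 1, the autocovariance is
  gamma(k) = sigma^2 * sum_{i=0..q-k} theta_i * theta_{i+k},
and rho(k) = gamma(k) / gamma(0). Sigma^2 cancels.
  numerator   = (1)*(0.493) + (0.493)*(0.062) = 0.523566.
  denominator = (1)^2 + (0.493)^2 + (0.062)^2 = 1.246893.
  rho(1) = 0.523566 / 1.246893 = 0.4199.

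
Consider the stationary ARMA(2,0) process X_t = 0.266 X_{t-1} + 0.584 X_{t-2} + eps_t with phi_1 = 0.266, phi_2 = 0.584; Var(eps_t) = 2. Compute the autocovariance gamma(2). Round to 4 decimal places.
\gamma(2) = 3.8718

Multiply the model equation by X_{t-k} and take expectations. With theta_0 = psi_0 = 1 and psi_j the MA(infinity) weights, this gives
  gamma(k) - sum_i phi_i gamma(k-i) = c_k,
  c_k = sigma^2 * sum_{j=k..q} theta_j psi_{j-k}   (c_k = 0 for k > q),
using gamma(-m) = gamma(m).
Pure AR (q = 0): c_0 = sigma^2 = 2, c_k = 0 for k >= 1.
Equations for k = 0, 1, 2 (AR order 2, c_2 = 0):
  (E0) gamma(0) = phi_1 gamma(1) + phi_2 gamma(2) + c_0
  (E1) gamma(1) = phi_1 gamma(0) + phi_2 gamma(1) + c_1
  (E2) gamma(2) = phi_1 gamma(1) + phi_2 gamma(0)
From (E1): gamma(1) = A gamma(0) + B with
  A = phi_1 / (1 - phi_2) = 0.266 / 0.416 = 0.639423,   B = c_1 / (1 - phi_2) = 0 / 0.416 = 0.
Insert (E2) into (E0): gamma(0) (1 - phi_2^2) = phi_1 (1 + phi_2) gamma(1) + c_0.
  phi_1 (1 + phi_2) = (0.266)(1.584) = 0.421344,   1 - phi_2^2 = 0.658944.
Replace gamma(1) by A gamma(0) + B and collect gamma(0):
  gamma(0) [0.658944 - (0.421344)(0.639423)] = c_0 = 2
  gamma(0) * 0.389527 = 2
  gamma(0) = 2 / 0.389527 = 5.134433.
  gamma(1) = A gamma(0) = (0.639423)(5.134433) = 3.283075.
  gamma(2) = phi_1 gamma(1) + phi_2 gamma(0) = (0.266)(3.283075) + (0.584)(5.134433) = 3.871807.
Therefore gamma(2) = 3.8718 (to 4 decimal places).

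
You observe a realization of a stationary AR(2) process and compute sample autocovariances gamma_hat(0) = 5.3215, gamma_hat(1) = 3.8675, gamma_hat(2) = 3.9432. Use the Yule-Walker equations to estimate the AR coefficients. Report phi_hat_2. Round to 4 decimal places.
\hat\phi_{2} = 0.4510

The Yule-Walker equations for an AR(p) process read, in matrix form,
  Gamma_p phi = r_p,   with   (Gamma_p)_{ij} = gamma(|i - j|),
                       (r_p)_i = gamma(i),   i,j = 1..p.
Substitute the sample gammas (Toeplitz matrix and right-hand side of size 2):
  Gamma_p = [[5.3215, 3.8675], [3.8675, 5.3215]]
  r_p     = [3.8675, 3.9432]
Written out:
  5.3215 phi_1 + 3.8675 phi_2 = 3.8675
  3.8675 phi_1 + 5.3215 phi_2 = 3.9432
Solve by Cramer's rule:
  det = gamma(0)^2 - gamma(1)^2 = (5.3215)^2 - (3.8675)^2 = 28.31836225 - 14.95755625 = 13.360806
  phi_hat_1 = [gamma(1) gamma(0) - gamma(1) gamma(2)] / det = [(3.8675)(5.3215) - (3.8675)(3.9432)] / 13.360806 = 5.33057525 / 13.360806 = 0.399
  phi_hat_2 = [gamma(0) gamma(2) - gamma(1)^2] / det = [(5.3215)(3.9432) - (3.8675)^2] / 13.360806 = 6.02618255 / 13.360806 = 0.451
So phi_hat = [0.3990, 0.4510].
Therefore phi_hat_2 = 0.4510.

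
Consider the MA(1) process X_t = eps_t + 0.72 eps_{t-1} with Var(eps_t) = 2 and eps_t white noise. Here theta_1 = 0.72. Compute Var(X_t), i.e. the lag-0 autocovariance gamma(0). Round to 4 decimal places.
\gamma(0) = 3.0368

For an MA(q) process X_t = eps_t + sum_i theta_i eps_{t-i} with
Var(eps_t) = sigma^2, the variance is
  gamma(0) = sigma^2 * (1 + sum_i theta_i^2).
  sum_i theta_i^2 = (0.72)^2 = 0.5184.
  gamma(0) = 2 * (1 + 0.5184) = 2 * 1.5184 = 3.0368.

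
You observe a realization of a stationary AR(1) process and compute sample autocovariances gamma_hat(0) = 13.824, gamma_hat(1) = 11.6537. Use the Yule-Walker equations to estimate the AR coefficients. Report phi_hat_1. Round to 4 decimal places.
\hat\phi_{1} = 0.8430

The Yule-Walker equations for an AR(p) process read, in matrix form,
  Gamma_p phi = r_p,   with   (Gamma_p)_{ij} = gamma(|i - j|),
                       (r_p)_i = gamma(i),   i,j = 1..p.
Substitute the sample gammas (Toeplitz matrix and right-hand side of size 1):
  Gamma_p = [[13.824]]
  r_p     = [11.6537]
With p = 1 this is the single equation gamma(0) phi_1 = gamma(1):
  phi_hat_1 = gamma(1) / gamma(0) = 11.6537 / 13.824 = 0.8430.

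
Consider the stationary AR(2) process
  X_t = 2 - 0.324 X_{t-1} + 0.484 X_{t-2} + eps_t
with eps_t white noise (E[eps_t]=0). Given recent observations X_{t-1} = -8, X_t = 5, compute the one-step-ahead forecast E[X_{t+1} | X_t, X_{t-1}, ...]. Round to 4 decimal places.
E[X_{t+1} \mid \mathcal F_t] = -3.4920

For an AR(p) model X_t = c + sum_i phi_i X_{t-i} + eps_t, the
one-step-ahead conditional mean is
  E[X_{t+1} | X_t, ...] = c + sum_i phi_i X_{t+1-i}.
Substitute known values:
  E[X_{t+1} | ...] = 2 + (-0.324) * (5) + (0.484) * (-8)
                   = -3.4920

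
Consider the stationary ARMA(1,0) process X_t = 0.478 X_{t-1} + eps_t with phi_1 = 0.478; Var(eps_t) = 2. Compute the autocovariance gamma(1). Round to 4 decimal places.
\gamma(1) = 1.2391

Multiply the model equation by X_{t-k} and take expectations. With theta_0 = psi_0 = 1 and psi_j the MA(infinity) weights, this gives
  gamma(k) - sum_i phi_i gamma(k-i) = c_k,
  c_k = sigma^2 * sum_{j=k..q} theta_j psi_{j-k}   (c_k = 0 for k > q),
using gamma(-m) = gamma(m).
Pure AR (q = 0): c_0 = sigma^2 = 2, c_k = 0 for k >= 1.
Equations for k = 0 and k = 1 (AR order 1):
  gamma(0) = phi_1 gamma(1) + c_0
  gamma(1) = phi_1 gamma(0) + c_1
Substituting the second into the first: gamma(0) (1 - phi_1^2) = c_0 + phi_1 c_1, so
  gamma(0) = c_0 / (1 - phi_1^2) = 2 / (1 - (0.478)^2) = 2 / 0.771516 = 2.592299.
  gamma(1) = phi_1 gamma(0) = (0.478)(2.592299) = 1.239119.
Therefore gamma(1) = 1.2391 (to 4 decimal places).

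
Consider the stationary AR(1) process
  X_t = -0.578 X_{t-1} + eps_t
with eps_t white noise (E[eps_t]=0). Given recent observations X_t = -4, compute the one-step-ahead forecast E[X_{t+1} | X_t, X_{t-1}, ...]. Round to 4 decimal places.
E[X_{t+1} \mid \mathcal F_t] = 2.3120

For an AR(p) model X_t = c + sum_i phi_i X_{t-i} + eps_t, the
one-step-ahead conditional mean is
  E[X_{t+1} | X_t, ...] = c + sum_i phi_i X_{t+1-i}.
Substitute known values:
  E[X_{t+1} | ...] = (-0.578) * (-4)
                   = 2.3120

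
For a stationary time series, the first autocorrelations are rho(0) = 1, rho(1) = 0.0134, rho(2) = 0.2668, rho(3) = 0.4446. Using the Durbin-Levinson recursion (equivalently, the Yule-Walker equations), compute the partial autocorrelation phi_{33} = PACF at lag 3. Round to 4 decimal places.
\phi_{33} = 0.4721

The PACF at lag k is phi_{kk}, the last component of the solution
to the Yule-Walker system G_k phi = r_k where
  (G_k)_{ij} = rho(|i - j|), (r_k)_i = rho(i), i,j = 1..k.
Equivalently, Durbin-Levinson gives phi_{kk} iteratively:
  phi_{11} = rho(1)
  phi_{kk} = [rho(k) - sum_{j=1..k-1} phi_{k-1,j} rho(k-j)]
            / [1 - sum_{j=1..k-1} phi_{k-1,j} rho(j)],
  phi_{k,j} = phi_{k-1,j} - phi_{kk} phi_{k-1,k-j},  j = 1..k-1.
Step k = 1:
  phi_11 = rho(1) = 0.0134.
Step k = 2:
  phi_22 = [rho(2) - phi_11 rho(1)] / [1 - phi_11 rho(1)] = [0.2668 - (0.0134)(0.0134)] / [1 - (0.0134)(0.0134)]
         = 0.26662044 / 0.99982044 = 0.266668.
  Update: phi_21 = phi_11 - phi_22 phi_11 = 0.0134 - (0.266668)(0.0134) = 0.009827.
Step k = 3:
  phi_33 = [rho(3) - phi_21 rho(2) - phi_22 rho(1)] / [1 - phi_21 rho(1) - phi_22 rho(2)]
    numerator   = 0.4446 - (0.009827)(0.2668) - (0.266668)(0.0134) = 0.4384049
    denominator = 1 - (0.009827)(0.0134) - (0.266668)(0.2668) = 0.92872121
  phi_33 = 0.4384049 / 0.92872121 = 0.4721.
Therefore phi_{33} = 0.4721.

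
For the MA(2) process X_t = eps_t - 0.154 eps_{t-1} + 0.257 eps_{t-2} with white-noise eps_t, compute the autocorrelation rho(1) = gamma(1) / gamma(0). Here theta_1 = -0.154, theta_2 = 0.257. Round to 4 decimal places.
\rho(1) = -0.1776

For an MA(q) process with theta_0 = 1, the autocovariance is
  gamma(k) = sigma^2 * sum_{i=0..q-k} theta_i * theta_{i+k},
and rho(k) = gamma(k) / gamma(0). Sigma^2 cancels.
  numerator   = (1)*(-0.154) + (-0.154)*(0.257) = -0.193578.
  denominator = (1)^2 + (-0.154)^2 + (0.257)^2 = 1.089765.
  rho(1) = -0.193578 / 1.089765 = -0.1776.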